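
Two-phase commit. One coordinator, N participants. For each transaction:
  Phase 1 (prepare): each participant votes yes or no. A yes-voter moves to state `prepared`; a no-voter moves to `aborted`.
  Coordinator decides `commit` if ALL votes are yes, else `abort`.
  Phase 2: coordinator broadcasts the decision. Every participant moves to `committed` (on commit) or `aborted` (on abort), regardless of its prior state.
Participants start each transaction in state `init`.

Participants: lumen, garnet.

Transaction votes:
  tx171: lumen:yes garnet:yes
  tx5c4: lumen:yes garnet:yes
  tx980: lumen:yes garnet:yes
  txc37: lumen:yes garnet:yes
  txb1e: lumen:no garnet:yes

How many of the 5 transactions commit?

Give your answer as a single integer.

tx171: all yes -> commit (commits=1)
tx5c4: all yes -> commit (commits=2)
tx980: all yes -> commit (commits=3)
txc37: all yes -> commit (commits=4)
txb1e: no from lumen -> abort (commits=4)

Answer: 4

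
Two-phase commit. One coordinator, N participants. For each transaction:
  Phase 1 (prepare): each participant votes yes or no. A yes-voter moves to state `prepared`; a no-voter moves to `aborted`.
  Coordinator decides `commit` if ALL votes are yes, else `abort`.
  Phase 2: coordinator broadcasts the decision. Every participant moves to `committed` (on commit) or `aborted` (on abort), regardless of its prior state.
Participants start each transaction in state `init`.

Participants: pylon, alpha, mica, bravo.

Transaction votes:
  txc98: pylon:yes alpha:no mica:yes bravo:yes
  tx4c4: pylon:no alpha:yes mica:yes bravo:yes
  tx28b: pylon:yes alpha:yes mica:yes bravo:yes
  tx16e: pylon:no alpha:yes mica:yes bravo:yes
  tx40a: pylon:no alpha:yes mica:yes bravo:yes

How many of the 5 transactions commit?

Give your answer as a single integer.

Answer: 1

Derivation:
txc98: no from alpha -> abort (commits=0)
tx4c4: no from pylon -> abort (commits=0)
tx28b: all yes -> commit (commits=1)
tx16e: no from pylon -> abort (commits=1)
tx40a: no from pylon -> abort (commits=1)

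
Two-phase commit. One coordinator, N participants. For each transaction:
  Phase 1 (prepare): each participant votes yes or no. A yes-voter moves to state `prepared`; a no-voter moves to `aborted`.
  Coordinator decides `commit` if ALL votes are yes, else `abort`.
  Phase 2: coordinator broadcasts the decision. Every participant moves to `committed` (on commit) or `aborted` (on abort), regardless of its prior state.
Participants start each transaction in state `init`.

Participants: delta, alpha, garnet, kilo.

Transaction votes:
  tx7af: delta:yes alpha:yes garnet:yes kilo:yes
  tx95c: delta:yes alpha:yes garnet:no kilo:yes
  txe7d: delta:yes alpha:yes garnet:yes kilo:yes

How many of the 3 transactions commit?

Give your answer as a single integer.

tx7af: all yes -> commit (commits=1)
tx95c: no from garnet -> abort (commits=1)
txe7d: all yes -> commit (commits=2)

Answer: 2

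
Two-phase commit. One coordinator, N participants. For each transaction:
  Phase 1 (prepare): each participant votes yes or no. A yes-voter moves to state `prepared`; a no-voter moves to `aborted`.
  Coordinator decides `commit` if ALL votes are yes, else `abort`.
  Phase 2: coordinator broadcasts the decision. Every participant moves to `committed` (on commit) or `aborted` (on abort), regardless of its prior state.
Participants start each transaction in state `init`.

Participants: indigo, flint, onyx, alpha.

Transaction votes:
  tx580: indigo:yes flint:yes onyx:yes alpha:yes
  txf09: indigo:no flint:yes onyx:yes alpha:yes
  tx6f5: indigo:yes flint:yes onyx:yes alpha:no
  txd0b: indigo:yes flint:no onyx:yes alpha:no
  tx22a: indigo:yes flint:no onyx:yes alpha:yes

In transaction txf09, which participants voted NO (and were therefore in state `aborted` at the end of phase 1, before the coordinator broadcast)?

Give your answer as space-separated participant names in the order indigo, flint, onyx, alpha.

Answer: indigo

Derivation:
Txn txf09 phase 1: indigo no -> aborted; flint yes -> prepared; onyx yes -> prepared; alpha yes -> prepared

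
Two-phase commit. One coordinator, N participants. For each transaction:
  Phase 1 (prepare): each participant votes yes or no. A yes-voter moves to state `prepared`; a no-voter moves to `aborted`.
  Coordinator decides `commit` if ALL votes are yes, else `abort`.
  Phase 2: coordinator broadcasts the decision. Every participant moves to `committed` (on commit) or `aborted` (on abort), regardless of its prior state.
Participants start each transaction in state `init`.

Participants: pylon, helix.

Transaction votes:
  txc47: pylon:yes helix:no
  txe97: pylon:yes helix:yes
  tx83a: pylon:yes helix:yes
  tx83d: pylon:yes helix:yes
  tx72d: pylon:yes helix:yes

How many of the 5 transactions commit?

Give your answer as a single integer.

Answer: 4

Derivation:
txc47: no from helix -> abort (commits=0)
txe97: all yes -> commit (commits=1)
tx83a: all yes -> commit (commits=2)
tx83d: all yes -> commit (commits=3)
tx72d: all yes -> commit (commits=4)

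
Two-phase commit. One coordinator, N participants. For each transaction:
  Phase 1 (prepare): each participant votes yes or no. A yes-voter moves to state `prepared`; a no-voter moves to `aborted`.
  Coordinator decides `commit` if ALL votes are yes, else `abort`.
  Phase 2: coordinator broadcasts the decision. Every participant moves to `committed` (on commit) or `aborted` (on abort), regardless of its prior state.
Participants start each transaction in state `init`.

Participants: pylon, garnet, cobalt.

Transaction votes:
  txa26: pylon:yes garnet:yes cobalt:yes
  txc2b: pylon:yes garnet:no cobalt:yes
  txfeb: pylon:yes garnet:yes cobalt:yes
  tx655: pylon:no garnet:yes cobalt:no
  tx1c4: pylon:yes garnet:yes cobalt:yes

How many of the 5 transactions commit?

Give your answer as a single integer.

txa26: all yes -> commit (commits=1)
txc2b: no from garnet -> abort (commits=1)
txfeb: all yes -> commit (commits=2)
tx655: no from pylon, cobalt -> abort (commits=2)
tx1c4: all yes -> commit (commits=3)

Answer: 3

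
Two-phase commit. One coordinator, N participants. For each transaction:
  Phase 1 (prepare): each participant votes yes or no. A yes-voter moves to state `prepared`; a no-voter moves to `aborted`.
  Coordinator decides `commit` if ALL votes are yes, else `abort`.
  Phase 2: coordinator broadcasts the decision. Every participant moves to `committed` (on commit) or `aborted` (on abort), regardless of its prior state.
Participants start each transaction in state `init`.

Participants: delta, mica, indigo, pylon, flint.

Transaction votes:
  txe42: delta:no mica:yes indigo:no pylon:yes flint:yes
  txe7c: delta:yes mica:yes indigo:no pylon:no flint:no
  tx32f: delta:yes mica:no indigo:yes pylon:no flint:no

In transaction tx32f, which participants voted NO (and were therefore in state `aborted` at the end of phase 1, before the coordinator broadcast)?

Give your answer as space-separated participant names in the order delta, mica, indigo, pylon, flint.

Txn tx32f phase 1: delta yes -> prepared; mica no -> aborted; indigo yes -> prepared; pylon no -> aborted; flint no -> aborted

Answer: mica pylon flint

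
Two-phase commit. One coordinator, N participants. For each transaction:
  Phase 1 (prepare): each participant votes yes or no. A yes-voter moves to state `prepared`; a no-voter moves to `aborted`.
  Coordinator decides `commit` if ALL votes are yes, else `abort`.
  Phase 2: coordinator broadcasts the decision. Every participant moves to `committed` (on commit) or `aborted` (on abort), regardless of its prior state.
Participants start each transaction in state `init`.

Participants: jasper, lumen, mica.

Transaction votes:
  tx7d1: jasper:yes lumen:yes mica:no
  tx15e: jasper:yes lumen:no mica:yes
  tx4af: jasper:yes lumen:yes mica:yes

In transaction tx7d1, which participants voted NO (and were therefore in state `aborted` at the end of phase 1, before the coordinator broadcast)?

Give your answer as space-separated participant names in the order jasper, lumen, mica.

Txn tx7d1 phase 1: jasper yes -> prepared; lumen yes -> prepared; mica no -> aborted

Answer: mica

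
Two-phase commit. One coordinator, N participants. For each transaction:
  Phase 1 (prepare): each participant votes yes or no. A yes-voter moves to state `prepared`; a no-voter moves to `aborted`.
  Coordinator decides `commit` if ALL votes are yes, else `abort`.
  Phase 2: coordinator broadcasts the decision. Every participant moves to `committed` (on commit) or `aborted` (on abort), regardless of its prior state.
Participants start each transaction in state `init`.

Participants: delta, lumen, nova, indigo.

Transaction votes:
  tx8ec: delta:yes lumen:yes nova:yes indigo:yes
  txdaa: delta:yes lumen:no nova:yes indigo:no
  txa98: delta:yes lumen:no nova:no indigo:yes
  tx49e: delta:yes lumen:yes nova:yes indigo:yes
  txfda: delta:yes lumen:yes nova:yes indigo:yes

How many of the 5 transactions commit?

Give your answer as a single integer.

tx8ec: all yes -> commit (commits=1)
txdaa: no from lumen, indigo -> abort (commits=1)
txa98: no from lumen, nova -> abort (commits=1)
tx49e: all yes -> commit (commits=2)
txfda: all yes -> commit (commits=3)

Answer: 3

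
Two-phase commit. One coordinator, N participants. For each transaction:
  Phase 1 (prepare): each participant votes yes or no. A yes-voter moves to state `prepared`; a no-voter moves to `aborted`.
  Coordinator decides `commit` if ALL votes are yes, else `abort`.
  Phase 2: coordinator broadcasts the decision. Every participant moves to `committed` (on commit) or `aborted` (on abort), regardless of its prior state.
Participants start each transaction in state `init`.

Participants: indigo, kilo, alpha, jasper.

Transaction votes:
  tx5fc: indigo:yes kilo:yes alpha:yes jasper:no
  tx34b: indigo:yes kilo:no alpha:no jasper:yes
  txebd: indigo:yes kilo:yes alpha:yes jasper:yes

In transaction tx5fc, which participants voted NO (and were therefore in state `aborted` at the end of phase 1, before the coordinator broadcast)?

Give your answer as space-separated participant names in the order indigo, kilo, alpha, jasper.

Answer: jasper

Derivation:
Txn tx5fc phase 1: indigo yes -> prepared; kilo yes -> prepared; alpha yes -> prepared; jasper no -> aborted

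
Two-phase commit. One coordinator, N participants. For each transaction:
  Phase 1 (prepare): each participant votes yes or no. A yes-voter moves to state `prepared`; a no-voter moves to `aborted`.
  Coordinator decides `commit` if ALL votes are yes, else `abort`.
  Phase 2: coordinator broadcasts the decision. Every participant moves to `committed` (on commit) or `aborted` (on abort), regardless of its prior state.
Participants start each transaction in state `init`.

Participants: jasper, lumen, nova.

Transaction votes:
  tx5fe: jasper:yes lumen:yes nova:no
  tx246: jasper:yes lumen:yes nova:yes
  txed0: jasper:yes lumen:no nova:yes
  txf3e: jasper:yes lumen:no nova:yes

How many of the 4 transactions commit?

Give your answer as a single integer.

Answer: 1

Derivation:
tx5fe: no from nova -> abort (commits=0)
tx246: all yes -> commit (commits=1)
txed0: no from lumen -> abort (commits=1)
txf3e: no from lumen -> abort (commits=1)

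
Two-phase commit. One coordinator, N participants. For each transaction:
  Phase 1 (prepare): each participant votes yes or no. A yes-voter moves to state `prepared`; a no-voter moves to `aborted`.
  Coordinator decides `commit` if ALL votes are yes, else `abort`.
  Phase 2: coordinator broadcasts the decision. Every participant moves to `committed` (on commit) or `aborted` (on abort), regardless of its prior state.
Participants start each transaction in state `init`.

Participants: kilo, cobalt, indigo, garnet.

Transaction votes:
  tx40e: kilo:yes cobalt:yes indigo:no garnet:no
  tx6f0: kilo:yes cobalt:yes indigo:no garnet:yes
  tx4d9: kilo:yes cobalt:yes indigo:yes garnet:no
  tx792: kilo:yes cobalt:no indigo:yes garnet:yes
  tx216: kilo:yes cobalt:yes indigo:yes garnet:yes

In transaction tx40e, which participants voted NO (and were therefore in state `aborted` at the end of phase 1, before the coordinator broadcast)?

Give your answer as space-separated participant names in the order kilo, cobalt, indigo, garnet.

Txn tx40e phase 1: kilo yes -> prepared; cobalt yes -> prepared; indigo no -> aborted; garnet no -> aborted

Answer: indigo garnet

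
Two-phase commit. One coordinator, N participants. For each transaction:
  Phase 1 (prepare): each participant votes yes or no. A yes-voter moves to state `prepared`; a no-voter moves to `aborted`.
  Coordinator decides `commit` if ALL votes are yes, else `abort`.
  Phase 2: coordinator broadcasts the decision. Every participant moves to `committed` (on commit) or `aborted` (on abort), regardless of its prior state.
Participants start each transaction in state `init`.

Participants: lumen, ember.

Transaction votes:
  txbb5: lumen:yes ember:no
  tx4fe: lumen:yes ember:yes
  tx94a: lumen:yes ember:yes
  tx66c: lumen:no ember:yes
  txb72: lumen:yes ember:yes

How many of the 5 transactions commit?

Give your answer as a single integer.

txbb5: no from ember -> abort (commits=0)
tx4fe: all yes -> commit (commits=1)
tx94a: all yes -> commit (commits=2)
tx66c: no from lumen -> abort (commits=2)
txb72: all yes -> commit (commits=3)

Answer: 3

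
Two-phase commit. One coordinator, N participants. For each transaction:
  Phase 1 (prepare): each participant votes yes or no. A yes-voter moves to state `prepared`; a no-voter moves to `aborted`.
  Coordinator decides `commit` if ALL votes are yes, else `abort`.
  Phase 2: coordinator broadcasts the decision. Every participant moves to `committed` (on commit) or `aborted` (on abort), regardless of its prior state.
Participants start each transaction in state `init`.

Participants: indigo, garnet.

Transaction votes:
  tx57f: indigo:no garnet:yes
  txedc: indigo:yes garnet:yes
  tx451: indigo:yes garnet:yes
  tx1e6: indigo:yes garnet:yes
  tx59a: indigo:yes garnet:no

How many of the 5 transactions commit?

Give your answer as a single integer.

tx57f: no from indigo -> abort (commits=0)
txedc: all yes -> commit (commits=1)
tx451: all yes -> commit (commits=2)
tx1e6: all yes -> commit (commits=3)
tx59a: no from garnet -> abort (commits=3)

Answer: 3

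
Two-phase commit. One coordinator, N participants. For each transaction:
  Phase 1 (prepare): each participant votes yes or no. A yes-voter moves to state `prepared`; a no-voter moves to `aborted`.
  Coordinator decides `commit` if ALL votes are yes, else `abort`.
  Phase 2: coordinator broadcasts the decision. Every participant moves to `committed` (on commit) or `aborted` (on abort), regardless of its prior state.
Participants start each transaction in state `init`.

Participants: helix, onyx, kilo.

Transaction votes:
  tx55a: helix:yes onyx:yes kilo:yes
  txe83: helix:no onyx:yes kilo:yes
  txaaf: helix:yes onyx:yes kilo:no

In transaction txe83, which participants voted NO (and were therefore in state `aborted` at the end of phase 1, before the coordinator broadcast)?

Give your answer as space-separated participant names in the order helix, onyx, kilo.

Txn txe83 phase 1: helix no -> aborted; onyx yes -> prepared; kilo yes -> prepared

Answer: helix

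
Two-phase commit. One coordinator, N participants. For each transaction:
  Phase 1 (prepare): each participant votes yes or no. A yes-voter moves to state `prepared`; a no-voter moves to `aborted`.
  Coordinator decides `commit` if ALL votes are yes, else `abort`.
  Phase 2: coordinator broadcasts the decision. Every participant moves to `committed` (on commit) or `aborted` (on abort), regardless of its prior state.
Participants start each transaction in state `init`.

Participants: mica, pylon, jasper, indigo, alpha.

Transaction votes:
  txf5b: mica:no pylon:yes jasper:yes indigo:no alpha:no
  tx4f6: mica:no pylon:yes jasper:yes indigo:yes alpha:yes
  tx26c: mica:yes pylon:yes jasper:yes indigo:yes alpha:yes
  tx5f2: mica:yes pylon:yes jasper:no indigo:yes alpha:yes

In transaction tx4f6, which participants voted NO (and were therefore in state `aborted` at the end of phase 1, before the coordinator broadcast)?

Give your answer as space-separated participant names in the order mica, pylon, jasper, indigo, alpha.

Txn tx4f6 phase 1: mica no -> aborted; pylon yes -> prepared; jasper yes -> prepared; indigo yes -> prepared; alpha yes -> prepared

Answer: mica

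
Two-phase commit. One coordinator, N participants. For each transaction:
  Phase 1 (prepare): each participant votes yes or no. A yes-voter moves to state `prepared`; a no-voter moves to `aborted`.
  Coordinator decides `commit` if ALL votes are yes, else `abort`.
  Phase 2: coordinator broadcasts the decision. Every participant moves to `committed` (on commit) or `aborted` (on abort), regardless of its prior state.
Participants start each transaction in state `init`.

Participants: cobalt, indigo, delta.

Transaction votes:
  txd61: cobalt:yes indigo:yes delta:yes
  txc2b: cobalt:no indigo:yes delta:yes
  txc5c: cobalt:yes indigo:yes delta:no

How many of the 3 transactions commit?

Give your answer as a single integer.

txd61: all yes -> commit (commits=1)
txc2b: no from cobalt -> abort (commits=1)
txc5c: no from delta -> abort (commits=1)

Answer: 1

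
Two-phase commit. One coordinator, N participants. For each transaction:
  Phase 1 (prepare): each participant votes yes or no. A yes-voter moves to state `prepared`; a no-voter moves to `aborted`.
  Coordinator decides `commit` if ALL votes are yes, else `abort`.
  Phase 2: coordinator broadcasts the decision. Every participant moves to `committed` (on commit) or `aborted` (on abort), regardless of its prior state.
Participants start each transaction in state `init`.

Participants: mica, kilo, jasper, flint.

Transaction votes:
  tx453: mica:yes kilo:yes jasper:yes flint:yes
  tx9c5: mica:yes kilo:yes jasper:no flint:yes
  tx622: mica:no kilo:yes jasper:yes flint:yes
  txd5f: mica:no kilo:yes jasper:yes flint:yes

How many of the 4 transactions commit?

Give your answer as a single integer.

Answer: 1

Derivation:
tx453: all yes -> commit (commits=1)
tx9c5: no from jasper -> abort (commits=1)
tx622: no from mica -> abort (commits=1)
txd5f: no from mica -> abort (commits=1)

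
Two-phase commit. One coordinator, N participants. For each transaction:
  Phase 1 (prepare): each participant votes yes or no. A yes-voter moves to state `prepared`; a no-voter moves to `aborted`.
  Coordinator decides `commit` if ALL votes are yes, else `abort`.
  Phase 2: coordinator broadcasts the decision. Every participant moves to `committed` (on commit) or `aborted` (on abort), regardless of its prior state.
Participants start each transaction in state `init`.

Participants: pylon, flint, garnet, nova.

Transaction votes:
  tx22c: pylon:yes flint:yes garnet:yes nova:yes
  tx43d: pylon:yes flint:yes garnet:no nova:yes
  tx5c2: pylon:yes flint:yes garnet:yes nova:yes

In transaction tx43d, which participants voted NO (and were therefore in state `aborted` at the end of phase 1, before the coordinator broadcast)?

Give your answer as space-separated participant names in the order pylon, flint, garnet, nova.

Answer: garnet

Derivation:
Txn tx43d phase 1: pylon yes -> prepared; flint yes -> prepared; garnet no -> aborted; nova yes -> prepared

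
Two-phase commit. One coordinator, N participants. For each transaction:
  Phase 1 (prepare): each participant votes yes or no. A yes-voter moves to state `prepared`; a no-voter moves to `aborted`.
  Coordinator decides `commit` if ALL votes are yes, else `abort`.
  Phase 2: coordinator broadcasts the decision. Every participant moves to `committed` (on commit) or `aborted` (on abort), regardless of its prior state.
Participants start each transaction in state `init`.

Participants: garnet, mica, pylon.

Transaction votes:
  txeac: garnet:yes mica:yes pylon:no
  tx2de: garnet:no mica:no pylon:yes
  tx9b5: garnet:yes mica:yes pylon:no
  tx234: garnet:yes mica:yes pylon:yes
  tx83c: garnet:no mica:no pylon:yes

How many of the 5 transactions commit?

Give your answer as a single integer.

txeac: no from pylon -> abort (commits=0)
tx2de: no from garnet, mica -> abort (commits=0)
tx9b5: no from pylon -> abort (commits=0)
tx234: all yes -> commit (commits=1)
tx83c: no from garnet, mica -> abort (commits=1)

Answer: 1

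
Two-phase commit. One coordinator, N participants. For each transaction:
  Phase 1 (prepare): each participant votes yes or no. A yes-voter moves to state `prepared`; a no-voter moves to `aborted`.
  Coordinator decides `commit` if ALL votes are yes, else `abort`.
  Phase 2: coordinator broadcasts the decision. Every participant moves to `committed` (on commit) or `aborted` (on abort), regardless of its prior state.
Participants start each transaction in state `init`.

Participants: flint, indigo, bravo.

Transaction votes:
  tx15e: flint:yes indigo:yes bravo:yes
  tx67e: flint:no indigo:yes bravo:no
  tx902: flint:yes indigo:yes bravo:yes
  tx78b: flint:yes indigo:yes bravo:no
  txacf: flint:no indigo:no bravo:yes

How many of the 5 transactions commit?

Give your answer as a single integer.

tx15e: all yes -> commit (commits=1)
tx67e: no from flint, bravo -> abort (commits=1)
tx902: all yes -> commit (commits=2)
tx78b: no from bravo -> abort (commits=2)
txacf: no from flint, indigo -> abort (commits=2)

Answer: 2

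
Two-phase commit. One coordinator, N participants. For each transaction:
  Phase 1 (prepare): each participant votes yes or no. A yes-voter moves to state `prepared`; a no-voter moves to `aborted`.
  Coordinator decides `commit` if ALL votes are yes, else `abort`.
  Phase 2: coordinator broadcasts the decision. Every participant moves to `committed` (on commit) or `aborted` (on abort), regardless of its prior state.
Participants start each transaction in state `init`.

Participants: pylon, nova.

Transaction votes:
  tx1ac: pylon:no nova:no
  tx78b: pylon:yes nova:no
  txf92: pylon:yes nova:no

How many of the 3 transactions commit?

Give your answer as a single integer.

Answer: 0

Derivation:
tx1ac: no from pylon, nova -> abort (commits=0)
tx78b: no from nova -> abort (commits=0)
txf92: no from nova -> abort (commits=0)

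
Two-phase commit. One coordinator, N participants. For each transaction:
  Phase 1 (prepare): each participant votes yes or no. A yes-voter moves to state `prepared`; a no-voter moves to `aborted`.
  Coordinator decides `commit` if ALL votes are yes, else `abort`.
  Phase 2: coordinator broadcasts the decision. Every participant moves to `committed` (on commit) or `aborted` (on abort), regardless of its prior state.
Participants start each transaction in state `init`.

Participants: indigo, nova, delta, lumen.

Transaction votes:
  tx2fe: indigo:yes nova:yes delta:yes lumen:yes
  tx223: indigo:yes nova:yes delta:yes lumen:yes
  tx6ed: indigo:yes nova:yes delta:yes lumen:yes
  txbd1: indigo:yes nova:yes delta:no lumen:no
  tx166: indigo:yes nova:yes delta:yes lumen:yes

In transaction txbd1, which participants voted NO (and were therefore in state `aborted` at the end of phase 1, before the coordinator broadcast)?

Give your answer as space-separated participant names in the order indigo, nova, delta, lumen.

Txn txbd1 phase 1: indigo yes -> prepared; nova yes -> prepared; delta no -> aborted; lumen no -> aborted

Answer: delta lumen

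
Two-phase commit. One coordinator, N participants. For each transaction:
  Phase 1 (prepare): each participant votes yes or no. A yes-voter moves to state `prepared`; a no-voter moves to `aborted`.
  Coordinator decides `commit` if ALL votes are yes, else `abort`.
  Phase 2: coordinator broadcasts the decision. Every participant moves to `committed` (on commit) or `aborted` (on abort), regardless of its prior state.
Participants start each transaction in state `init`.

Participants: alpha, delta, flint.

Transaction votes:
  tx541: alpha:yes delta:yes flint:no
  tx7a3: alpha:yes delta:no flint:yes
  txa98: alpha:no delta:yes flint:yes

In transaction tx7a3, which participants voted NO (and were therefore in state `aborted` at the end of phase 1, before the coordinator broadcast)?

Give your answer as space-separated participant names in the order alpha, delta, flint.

Txn tx7a3 phase 1: alpha yes -> prepared; delta no -> aborted; flint yes -> prepared

Answer: delta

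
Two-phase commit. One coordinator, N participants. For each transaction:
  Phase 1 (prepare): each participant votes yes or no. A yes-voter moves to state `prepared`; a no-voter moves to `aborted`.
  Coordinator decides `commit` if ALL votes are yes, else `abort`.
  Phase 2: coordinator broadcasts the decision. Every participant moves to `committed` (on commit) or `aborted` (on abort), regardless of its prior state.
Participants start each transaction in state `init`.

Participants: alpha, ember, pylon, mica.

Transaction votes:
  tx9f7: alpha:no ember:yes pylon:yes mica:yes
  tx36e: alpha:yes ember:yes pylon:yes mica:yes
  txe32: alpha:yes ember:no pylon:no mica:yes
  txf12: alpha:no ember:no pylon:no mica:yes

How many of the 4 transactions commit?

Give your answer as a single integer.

Answer: 1

Derivation:
tx9f7: no from alpha -> abort (commits=0)
tx36e: all yes -> commit (commits=1)
txe32: no from ember, pylon -> abort (commits=1)
txf12: no from alpha, ember, pylon -> abort (commits=1)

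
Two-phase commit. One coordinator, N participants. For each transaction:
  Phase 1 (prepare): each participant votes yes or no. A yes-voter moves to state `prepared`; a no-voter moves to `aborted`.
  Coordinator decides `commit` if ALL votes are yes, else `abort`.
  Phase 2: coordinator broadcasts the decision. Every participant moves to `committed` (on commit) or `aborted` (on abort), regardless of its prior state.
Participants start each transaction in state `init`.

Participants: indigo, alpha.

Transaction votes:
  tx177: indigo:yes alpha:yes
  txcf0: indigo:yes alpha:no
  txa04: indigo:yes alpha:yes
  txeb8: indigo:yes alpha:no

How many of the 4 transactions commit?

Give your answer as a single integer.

Answer: 2

Derivation:
tx177: all yes -> commit (commits=1)
txcf0: no from alpha -> abort (commits=1)
txa04: all yes -> commit (commits=2)
txeb8: no from alpha -> abort (commits=2)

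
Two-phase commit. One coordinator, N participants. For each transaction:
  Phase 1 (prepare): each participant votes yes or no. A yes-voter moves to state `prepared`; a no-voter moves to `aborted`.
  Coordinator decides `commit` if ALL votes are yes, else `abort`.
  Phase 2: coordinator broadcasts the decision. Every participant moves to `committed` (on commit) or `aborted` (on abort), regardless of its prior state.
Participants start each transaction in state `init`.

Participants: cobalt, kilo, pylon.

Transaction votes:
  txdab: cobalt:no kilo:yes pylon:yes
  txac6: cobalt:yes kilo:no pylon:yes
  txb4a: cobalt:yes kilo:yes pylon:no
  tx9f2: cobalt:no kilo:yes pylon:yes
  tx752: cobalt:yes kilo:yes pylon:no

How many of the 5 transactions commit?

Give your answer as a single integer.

Answer: 0

Derivation:
txdab: no from cobalt -> abort (commits=0)
txac6: no from kilo -> abort (commits=0)
txb4a: no from pylon -> abort (commits=0)
tx9f2: no from cobalt -> abort (commits=0)
tx752: no from pylon -> abort (commits=0)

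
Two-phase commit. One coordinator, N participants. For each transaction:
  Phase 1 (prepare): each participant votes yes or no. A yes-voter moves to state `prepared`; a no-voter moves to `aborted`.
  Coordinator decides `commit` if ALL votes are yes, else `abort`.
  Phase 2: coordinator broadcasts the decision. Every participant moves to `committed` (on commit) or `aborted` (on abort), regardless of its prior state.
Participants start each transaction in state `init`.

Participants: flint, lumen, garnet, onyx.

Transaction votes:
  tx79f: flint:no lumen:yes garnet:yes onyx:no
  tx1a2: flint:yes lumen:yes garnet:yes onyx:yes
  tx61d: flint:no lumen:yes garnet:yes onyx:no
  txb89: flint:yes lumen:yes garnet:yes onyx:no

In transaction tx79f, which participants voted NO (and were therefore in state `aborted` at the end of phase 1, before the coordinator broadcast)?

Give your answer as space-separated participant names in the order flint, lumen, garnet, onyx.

Txn tx79f phase 1: flint no -> aborted; lumen yes -> prepared; garnet yes -> prepared; onyx no -> aborted

Answer: flint onyx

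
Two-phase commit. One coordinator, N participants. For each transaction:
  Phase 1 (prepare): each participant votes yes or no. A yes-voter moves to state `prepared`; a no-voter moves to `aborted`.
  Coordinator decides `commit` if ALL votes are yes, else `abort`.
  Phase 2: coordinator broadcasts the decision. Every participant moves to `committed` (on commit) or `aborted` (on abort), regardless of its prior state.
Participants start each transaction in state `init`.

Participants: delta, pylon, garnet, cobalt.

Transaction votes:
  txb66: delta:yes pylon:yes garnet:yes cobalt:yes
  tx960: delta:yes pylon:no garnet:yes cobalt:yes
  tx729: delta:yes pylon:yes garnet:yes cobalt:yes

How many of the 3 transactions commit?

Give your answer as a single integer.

Answer: 2

Derivation:
txb66: all yes -> commit (commits=1)
tx960: no from pylon -> abort (commits=1)
tx729: all yes -> commit (commits=2)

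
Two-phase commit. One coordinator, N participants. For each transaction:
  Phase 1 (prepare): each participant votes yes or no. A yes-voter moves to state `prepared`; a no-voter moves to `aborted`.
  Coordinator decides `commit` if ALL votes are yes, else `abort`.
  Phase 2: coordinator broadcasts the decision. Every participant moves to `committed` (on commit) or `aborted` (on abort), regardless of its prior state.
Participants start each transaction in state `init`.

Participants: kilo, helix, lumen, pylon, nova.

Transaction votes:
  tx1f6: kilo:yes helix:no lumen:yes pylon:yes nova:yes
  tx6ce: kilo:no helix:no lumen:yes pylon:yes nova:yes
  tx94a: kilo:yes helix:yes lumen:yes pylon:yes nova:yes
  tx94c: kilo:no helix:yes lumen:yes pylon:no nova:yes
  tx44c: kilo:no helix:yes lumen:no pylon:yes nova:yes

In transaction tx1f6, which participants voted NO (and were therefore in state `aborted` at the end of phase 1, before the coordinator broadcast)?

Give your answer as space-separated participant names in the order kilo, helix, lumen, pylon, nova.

Answer: helix

Derivation:
Txn tx1f6 phase 1: kilo yes -> prepared; helix no -> aborted; lumen yes -> prepared; pylon yes -> prepared; nova yes -> prepared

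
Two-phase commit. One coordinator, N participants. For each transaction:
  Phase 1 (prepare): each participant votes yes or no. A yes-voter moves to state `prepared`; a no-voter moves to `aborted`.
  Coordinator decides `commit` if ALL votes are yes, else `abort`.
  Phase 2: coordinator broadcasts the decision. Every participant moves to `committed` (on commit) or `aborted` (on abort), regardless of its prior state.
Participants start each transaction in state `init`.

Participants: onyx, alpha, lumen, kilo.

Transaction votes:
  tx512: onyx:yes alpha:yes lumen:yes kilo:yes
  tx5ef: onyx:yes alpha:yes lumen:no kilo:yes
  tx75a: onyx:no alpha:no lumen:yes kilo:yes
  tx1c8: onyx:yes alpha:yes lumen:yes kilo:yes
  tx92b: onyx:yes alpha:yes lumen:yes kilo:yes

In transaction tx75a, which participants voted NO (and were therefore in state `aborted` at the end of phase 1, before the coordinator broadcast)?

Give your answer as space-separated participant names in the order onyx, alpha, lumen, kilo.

Answer: onyx alpha

Derivation:
Txn tx75a phase 1: onyx no -> aborted; alpha no -> aborted; lumen yes -> prepared; kilo yes -> prepared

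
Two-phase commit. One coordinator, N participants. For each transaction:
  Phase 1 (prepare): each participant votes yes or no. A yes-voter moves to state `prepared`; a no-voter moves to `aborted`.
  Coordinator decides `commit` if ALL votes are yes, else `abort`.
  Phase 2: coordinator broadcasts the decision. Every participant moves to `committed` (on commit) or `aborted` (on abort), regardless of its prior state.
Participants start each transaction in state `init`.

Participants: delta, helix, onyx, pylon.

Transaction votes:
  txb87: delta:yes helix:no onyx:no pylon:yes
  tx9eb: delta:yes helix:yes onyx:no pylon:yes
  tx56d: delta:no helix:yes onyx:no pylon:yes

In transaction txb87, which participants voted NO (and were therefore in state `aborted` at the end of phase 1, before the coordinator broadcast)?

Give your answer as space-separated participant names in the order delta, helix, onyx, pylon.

Txn txb87 phase 1: delta yes -> prepared; helix no -> aborted; onyx no -> aborted; pylon yes -> prepared

Answer: helix onyx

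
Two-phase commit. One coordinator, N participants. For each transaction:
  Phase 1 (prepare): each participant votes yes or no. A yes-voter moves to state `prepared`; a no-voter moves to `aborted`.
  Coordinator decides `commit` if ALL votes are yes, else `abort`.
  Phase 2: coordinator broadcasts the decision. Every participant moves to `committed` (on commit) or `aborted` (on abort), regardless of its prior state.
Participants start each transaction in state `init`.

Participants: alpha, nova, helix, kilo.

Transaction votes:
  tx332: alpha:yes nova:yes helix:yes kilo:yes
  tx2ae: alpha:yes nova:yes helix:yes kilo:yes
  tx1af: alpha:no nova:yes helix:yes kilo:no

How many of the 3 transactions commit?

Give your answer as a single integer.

Answer: 2

Derivation:
tx332: all yes -> commit (commits=1)
tx2ae: all yes -> commit (commits=2)
tx1af: no from alpha, kilo -> abort (commits=2)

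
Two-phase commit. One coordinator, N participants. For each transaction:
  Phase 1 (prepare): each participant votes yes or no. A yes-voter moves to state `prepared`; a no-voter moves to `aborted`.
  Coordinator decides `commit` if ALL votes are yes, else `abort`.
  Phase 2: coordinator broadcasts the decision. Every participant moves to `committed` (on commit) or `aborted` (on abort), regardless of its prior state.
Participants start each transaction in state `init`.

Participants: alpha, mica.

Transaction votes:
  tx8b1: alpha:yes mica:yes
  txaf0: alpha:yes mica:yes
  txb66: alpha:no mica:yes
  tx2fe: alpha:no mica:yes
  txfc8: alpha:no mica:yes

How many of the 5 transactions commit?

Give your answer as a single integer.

Answer: 2

Derivation:
tx8b1: all yes -> commit (commits=1)
txaf0: all yes -> commit (commits=2)
txb66: no from alpha -> abort (commits=2)
tx2fe: no from alpha -> abort (commits=2)
txfc8: no from alpha -> abort (commits=2)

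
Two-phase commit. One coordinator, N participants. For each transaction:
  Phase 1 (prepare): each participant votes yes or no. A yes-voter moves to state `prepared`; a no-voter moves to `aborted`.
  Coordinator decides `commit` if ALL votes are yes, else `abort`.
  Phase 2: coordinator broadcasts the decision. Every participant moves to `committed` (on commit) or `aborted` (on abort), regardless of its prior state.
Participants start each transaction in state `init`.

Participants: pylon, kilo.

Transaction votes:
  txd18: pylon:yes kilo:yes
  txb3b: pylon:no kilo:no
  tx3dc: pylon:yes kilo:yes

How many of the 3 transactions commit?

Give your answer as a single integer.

txd18: all yes -> commit (commits=1)
txb3b: no from pylon, kilo -> abort (commits=1)
tx3dc: all yes -> commit (commits=2)

Answer: 2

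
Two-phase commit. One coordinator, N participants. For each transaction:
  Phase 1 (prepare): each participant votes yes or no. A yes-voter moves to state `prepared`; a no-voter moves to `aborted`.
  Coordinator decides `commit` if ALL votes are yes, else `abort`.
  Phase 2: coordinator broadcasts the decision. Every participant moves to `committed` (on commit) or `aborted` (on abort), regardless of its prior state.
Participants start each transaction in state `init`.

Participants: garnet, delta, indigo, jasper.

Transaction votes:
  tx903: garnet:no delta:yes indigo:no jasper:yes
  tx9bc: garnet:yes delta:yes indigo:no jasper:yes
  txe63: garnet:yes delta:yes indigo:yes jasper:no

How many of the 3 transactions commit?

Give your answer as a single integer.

tx903: no from garnet, indigo -> abort (commits=0)
tx9bc: no from indigo -> abort (commits=0)
txe63: no from jasper -> abort (commits=0)

Answer: 0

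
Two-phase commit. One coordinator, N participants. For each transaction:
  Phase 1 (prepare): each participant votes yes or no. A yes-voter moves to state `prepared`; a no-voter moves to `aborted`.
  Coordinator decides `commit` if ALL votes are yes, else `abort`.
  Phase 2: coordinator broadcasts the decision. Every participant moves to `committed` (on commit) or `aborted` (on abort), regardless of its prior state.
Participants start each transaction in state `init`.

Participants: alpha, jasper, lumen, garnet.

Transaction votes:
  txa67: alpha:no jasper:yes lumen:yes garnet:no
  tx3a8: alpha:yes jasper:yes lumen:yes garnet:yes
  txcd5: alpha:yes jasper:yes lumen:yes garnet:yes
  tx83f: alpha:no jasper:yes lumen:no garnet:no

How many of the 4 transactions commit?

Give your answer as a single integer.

txa67: no from alpha, garnet -> abort (commits=0)
tx3a8: all yes -> commit (commits=1)
txcd5: all yes -> commit (commits=2)
tx83f: no from alpha, lumen, garnet -> abort (commits=2)

Answer: 2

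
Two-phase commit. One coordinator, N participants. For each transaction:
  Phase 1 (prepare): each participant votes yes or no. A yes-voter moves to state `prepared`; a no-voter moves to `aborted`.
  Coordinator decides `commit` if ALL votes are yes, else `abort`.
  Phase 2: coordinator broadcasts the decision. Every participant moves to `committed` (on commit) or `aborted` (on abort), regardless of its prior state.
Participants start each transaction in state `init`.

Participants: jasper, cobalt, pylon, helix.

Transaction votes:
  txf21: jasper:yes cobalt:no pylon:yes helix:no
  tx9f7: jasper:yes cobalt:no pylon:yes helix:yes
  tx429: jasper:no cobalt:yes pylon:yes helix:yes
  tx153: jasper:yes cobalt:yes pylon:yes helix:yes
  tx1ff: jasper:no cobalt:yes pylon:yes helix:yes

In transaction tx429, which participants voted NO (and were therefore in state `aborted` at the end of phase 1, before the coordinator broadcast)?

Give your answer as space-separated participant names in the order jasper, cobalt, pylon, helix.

Answer: jasper

Derivation:
Txn tx429 phase 1: jasper no -> aborted; cobalt yes -> prepared; pylon yes -> prepared; helix yes -> prepared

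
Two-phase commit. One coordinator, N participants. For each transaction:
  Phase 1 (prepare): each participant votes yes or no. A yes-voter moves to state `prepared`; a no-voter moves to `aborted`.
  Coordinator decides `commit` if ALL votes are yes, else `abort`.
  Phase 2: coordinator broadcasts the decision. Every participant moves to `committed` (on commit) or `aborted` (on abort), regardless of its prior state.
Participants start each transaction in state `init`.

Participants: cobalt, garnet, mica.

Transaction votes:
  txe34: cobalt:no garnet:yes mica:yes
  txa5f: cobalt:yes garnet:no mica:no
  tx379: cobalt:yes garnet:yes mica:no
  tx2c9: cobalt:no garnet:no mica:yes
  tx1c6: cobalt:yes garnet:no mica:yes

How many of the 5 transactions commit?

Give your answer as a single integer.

txe34: no from cobalt -> abort (commits=0)
txa5f: no from garnet, mica -> abort (commits=0)
tx379: no from mica -> abort (commits=0)
tx2c9: no from cobalt, garnet -> abort (commits=0)
tx1c6: no from garnet -> abort (commits=0)

Answer: 0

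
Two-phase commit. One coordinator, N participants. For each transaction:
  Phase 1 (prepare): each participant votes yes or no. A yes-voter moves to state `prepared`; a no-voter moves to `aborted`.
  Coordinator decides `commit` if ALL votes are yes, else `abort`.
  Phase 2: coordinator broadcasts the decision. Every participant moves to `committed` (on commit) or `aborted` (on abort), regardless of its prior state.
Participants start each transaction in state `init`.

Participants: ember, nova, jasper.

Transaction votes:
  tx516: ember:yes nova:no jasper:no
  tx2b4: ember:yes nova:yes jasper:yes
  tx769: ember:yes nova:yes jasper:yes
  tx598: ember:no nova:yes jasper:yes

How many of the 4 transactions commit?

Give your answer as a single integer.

tx516: no from nova, jasper -> abort (commits=0)
tx2b4: all yes -> commit (commits=1)
tx769: all yes -> commit (commits=2)
tx598: no from ember -> abort (commits=2)

Answer: 2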